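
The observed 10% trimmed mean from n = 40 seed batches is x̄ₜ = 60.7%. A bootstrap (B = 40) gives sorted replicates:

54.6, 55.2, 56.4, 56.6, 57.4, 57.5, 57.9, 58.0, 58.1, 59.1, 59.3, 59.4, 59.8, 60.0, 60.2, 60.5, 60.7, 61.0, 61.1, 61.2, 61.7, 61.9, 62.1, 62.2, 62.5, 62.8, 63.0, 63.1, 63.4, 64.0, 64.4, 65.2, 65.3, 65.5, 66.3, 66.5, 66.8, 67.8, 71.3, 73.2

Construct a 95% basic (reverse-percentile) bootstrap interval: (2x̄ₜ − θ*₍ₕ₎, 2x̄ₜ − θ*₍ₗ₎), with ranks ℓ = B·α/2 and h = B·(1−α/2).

Percentile endpoints at ranks 1 and 39: θ*₍1₎ = 54.6, θ*₍39₎ = 71.3.
Basic interval reflects these around x̄ₜ:
  lower = 2 × 60.7 − 71.3 = 50.1
  upper = 2 × 60.7 − 54.6 = 66.8

(50.1, 66.8)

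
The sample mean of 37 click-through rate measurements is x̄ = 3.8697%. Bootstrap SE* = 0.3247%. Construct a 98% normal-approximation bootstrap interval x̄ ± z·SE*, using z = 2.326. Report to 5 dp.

(3.11445, 4.62495)

Margin = 2.326 × 0.3247 = 0.755252
Interval: 3.8697 ± 0.755252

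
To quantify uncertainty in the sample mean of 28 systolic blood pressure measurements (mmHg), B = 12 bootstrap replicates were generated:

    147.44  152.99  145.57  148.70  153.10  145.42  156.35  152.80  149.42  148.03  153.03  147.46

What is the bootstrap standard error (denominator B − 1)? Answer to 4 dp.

Bootstrap SE is the standard deviation of the 12 replicate means.
Mean of replicates: (147.44 + 152.99 + 145.57 + 148.70 + 153.10 + 145.42 + 156.35 + 152.80 + 149.42 + 148.03 + 153.03 + 147.46) / 12 = 1800.31000 / 12 = 150.02583
Sum of squared deviations: (−2.58583)² + (+2.96417)² + (−4.45583)² + (−1.32583)² + (+3.07417)² + (−4.60583)² + (+6.32417)² + (+2.77417)² + (−0.60583)² + (−1.99583)² + (+3.00417)² + (−2.56583)² = 135.39929
Variance = 135.39929 / 11 = 12.30903
SE* = √12.30903

SE* = 3.5084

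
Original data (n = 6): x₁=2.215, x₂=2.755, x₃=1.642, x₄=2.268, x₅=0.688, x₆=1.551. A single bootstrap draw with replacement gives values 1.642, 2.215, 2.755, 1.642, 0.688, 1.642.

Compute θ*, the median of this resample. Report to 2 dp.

θ* = 1.64

Sorted: 0.688, 1.642, 1.642, 1.642, 2.215, 2.755
Median = average of the two middle values = 1.64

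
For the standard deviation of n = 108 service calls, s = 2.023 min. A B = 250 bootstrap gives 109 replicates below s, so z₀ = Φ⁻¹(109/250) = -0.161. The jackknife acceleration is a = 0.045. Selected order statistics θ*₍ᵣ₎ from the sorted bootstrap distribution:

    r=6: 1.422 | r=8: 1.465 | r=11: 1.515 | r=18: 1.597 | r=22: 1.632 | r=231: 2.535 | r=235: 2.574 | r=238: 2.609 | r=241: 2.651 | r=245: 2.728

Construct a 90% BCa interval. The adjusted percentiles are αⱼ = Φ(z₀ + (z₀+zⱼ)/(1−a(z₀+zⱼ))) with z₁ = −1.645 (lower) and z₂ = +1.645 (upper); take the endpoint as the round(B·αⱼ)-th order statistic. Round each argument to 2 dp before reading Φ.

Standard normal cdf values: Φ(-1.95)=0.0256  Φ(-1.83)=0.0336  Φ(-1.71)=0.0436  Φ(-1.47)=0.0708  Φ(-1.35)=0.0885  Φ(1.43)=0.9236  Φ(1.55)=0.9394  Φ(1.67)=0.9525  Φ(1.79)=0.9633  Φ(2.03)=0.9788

Lower: z₀ + z₁ = -0.161 + (-1.645) = -1.806; 1 − a(z₀+z₁) = 1 − (0.045)(-1.806) = 1.0813; argument = -0.161 + (-1.806)/1.0813 = -1.8313 → -1.83.
α₁ = Φ(-1.83) = 0.0336; rank = round(250 × 0.0336) = 8; θ*₍8₎ = 1.465.
Upper: z₀ + z₂ = 1.484; 1 − a(z₀+z₂) = 0.9332; argument = 1.4292 → 1.43; α₂ = 0.9236; rank = 231; θ*₍231₎ = 2.535.

(1.465, 2.535)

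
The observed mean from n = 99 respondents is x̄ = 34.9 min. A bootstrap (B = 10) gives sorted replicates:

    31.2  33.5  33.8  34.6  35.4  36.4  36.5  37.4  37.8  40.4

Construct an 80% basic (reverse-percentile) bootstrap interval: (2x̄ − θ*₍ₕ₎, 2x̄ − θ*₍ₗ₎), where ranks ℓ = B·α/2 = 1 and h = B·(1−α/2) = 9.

(32.0, 38.6)

Percentile endpoints at ranks 1 and 9: θ*₍1₎ = 31.2, θ*₍9₎ = 37.8.
Basic interval reflects these around x̄:
  lower = 2 × 34.9 − 37.8 = 32.0
  upper = 2 × 34.9 − 31.2 = 38.6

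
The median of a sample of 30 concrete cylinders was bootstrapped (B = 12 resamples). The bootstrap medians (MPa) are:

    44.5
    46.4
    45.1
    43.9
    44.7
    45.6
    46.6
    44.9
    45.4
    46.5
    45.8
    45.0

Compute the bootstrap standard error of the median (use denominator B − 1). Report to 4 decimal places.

Bootstrap SE is the standard deviation of the 12 replicate medians.
Mean of replicates: (44.5 + 46.4 + 45.1 + 43.9 + 44.7 + 45.6 + 46.6 + 44.9 + 45.4 + 46.5 + 45.8 + 45.0) / 12 = 544.40000 / 12 = 45.36667
Sum of squared deviations: (−0.86667)² + (+1.03333)² + (−0.26667)² + (−1.46667)² + (−0.66667)² + (+0.23333)² + (+1.23333)² + (−0.46667)² + (+0.03333)² + (+1.13333)² + (+0.43333)² + (−0.36667)² = 7.88667
Variance = 7.88667 / 11 = 0.71697
SE* = √0.71697

SE* = 0.8467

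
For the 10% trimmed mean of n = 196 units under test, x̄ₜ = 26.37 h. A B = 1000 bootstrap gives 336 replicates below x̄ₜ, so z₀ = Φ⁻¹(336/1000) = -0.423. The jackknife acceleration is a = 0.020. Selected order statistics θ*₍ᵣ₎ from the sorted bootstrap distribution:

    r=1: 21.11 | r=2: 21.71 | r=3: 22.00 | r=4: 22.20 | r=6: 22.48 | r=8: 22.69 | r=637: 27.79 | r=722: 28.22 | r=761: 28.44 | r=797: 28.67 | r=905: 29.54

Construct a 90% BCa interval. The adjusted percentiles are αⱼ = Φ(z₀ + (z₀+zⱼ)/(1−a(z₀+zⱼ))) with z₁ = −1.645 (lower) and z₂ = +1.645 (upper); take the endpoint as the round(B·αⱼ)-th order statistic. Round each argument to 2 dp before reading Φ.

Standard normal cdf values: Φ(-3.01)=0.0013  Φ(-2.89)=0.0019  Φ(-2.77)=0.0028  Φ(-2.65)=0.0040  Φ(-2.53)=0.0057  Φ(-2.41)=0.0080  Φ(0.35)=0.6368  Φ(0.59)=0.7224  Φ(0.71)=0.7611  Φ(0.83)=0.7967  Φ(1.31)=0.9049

(22.69, 28.67)

Lower: z₀ + z₁ = -0.423 + (-1.645) = -2.068; 1 − a(z₀+z₁) = 1 − (0.020)(-2.068) = 1.0414; argument = -0.423 + (-2.068)/1.0414 = -2.4089 → -2.41.
α₁ = Φ(-2.41) = 0.0080; rank = round(1000 × 0.0080) = 8; θ*₍8₎ = 22.69.
Upper: z₀ + z₂ = 1.222; 1 − a(z₀+z₂) = 0.9756; argument = 0.8296 → 0.83; α₂ = 0.7967; rank = 797; θ*₍797₎ = 28.67.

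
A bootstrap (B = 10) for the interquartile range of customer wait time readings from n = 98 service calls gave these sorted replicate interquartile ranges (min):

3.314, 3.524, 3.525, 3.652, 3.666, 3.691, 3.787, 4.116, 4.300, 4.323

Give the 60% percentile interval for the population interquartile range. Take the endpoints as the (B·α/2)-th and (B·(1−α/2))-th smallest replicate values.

(3.524, 4.116)

α = 0.40; lower rank = 10 × 0.200 = 2; upper rank = 10 × 0.800 = 8.
The 2nd smallest replicate is 3.524; the 8th is 4.116.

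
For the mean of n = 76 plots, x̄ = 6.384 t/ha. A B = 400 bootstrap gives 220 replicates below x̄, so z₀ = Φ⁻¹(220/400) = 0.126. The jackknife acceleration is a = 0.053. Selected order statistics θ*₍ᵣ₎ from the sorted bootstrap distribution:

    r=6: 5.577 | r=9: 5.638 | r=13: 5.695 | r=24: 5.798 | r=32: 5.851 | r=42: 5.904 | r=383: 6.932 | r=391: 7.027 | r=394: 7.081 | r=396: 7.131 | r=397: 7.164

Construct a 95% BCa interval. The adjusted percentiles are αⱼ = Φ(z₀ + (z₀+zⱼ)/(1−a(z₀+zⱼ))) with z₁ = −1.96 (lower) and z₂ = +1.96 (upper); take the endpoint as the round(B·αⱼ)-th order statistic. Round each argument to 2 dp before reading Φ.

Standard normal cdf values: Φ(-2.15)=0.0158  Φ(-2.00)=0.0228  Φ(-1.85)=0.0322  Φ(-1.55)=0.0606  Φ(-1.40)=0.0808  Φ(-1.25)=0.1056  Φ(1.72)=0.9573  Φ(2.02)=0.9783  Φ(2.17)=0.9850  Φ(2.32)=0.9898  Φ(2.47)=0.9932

Lower: z₀ + z₁ = 0.126 + (-1.960) = -1.834; 1 − a(z₀+z₁) = 1 − (0.053)(-1.834) = 1.0972; argument = 0.126 + (-1.834)/1.0972 = -1.5455 → -1.55.
α₁ = Φ(-1.55) = 0.0606; rank = round(400 × 0.0606) = 24; θ*₍24₎ = 5.798.
Upper: z₀ + z₂ = 2.086; 1 − a(z₀+z₂) = 0.8894; argument = 2.4713 → 2.47; α₂ = 0.9932; rank = 397; θ*₍397₎ = 7.164.

(5.798, 7.164)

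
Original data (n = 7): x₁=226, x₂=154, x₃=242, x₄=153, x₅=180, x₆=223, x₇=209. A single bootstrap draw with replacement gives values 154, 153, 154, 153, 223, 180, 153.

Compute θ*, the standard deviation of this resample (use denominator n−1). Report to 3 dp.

Mean = 167.1429; sum of squared deviations = 4230.8571
s² = 4230.8571 / 6 = 705.1429
s = √705.1429 = 26.555

θ* = 26.555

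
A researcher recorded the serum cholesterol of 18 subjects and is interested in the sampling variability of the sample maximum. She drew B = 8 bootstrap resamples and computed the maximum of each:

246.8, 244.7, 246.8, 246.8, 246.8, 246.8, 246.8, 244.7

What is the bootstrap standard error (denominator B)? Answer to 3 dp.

Bootstrap SE is the standard deviation of the 8 replicate maximums.
Mean of replicates: (246.8 + 244.7 + 246.8 + 246.8 + 246.8 + 246.8 + 246.8 + 244.7) / 8 = 1970.2000 / 8 = 246.2750
Sum of squared deviations: (+0.5250)² + (−1.5750)² + (+0.5250)² + (+0.5250)² + (+0.5250)² + (+0.5250)² + (+0.5250)² + (−1.5750)² = 6.6150
Variance = 6.6150 / 8 = 0.8269
SE* = √0.8269

SE* = 0.909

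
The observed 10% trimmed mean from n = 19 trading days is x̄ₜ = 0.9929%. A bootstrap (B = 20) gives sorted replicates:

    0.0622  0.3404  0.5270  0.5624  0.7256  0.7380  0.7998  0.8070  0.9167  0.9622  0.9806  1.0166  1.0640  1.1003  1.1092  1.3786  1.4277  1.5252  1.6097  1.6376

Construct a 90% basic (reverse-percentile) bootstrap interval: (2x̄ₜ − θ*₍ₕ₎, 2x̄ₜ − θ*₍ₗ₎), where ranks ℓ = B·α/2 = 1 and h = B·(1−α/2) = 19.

(0.3761, 1.9236)

Percentile endpoints at ranks 1 and 19: θ*₍1₎ = 0.0622, θ*₍19₎ = 1.6097.
Basic interval reflects these around x̄ₜ:
  lower = 2 × 0.9929 − 1.6097 = 0.3761
  upper = 2 × 0.9929 − 0.0622 = 1.9236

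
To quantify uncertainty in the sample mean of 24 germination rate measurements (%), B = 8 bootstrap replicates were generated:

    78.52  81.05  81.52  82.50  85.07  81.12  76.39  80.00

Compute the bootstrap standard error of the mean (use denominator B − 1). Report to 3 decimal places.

SE* = 2.594

Bootstrap SE is the standard deviation of the 8 replicate means.
Mean of replicates: (78.52 + 81.05 + 81.52 + 82.50 + 85.07 + 81.12 + 76.39 + 80.00) / 8 = 646.1700 / 8 = 80.7712
Sum of squared deviations: (−2.2512)² + (+0.2788)² + (+0.7488)² + (+1.7288)² + (+4.2987)² + (+0.3488)² + (−4.3812)² + (−0.7712)² = 47.0861
Variance = 47.0861 / 7 = 6.7266
SE* = √6.7266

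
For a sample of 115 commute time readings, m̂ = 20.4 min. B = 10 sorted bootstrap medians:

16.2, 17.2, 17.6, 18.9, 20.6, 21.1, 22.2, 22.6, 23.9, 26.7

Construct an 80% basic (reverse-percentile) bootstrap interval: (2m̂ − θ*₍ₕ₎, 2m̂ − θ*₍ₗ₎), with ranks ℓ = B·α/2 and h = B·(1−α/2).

Percentile endpoints at ranks 1 and 9: θ*₍1₎ = 16.2, θ*₍9₎ = 23.9.
Basic interval reflects these around m̂:
  lower = 2 × 20.4 − 23.9 = 16.9
  upper = 2 × 20.4 − 16.2 = 24.6

(16.9, 24.6)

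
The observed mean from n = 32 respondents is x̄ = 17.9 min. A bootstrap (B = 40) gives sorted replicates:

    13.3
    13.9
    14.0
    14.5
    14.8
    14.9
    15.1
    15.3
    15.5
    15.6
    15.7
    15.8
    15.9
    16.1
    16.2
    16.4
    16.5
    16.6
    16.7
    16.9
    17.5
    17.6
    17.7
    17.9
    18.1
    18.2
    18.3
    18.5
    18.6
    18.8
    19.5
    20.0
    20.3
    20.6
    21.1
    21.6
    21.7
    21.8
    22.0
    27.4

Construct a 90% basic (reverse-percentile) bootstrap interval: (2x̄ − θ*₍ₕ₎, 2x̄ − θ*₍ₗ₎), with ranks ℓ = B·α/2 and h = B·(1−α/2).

(14.0, 21.9)

Percentile endpoints at ranks 2 and 38: θ*₍2₎ = 13.9, θ*₍38₎ = 21.8.
Basic interval reflects these around x̄:
  lower = 2 × 17.9 − 21.8 = 14.0
  upper = 2 × 17.9 − 13.9 = 21.9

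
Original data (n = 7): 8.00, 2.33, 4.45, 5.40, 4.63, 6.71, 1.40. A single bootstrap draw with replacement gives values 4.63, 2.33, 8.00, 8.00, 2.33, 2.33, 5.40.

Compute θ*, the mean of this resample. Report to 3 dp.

θ* = 4.717

Mean = (4.63 + 2.33 + 8.00 + 8.00 + 2.33 + 2.33 + 5.40) / 7 = 33.020 / 7 = 4.717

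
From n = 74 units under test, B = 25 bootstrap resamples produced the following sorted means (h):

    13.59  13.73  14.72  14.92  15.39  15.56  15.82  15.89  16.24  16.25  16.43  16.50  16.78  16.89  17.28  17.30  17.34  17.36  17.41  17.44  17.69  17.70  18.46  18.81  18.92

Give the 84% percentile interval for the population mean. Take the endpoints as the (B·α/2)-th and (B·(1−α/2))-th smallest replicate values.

α = 0.16; lower rank = 25 × 0.080 = 2; upper rank = 25 × 0.920 = 23.
The 2nd smallest replicate is 13.73; the 23rd is 18.46.

(13.73, 18.46)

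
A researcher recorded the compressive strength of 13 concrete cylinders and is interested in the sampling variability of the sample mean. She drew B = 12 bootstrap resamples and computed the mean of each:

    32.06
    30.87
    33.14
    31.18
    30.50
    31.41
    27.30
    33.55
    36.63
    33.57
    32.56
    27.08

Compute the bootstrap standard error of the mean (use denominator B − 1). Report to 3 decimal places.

SE* = 2.651

Bootstrap SE is the standard deviation of the 12 replicate means.
Mean of replicates: (32.06 + 30.87 + 33.14 + 31.18 + 30.50 + 31.41 + 27.30 + 33.55 + 36.63 + 33.57 + 32.56 + 27.08) / 12 = 379.8500 / 12 = 31.6542
Sum of squared deviations: (+0.4058)² + (−0.7842)² + (+1.4858)² + (−0.4742)² + (−1.1542)² + (−0.2442)² + (−4.3542)² + (+1.8958)² + (+4.9758)² + (+1.9158)² + (+0.9058)² + (−4.5742)² = 77.3297
Variance = 77.3297 / 11 = 7.0300
SE* = √7.0300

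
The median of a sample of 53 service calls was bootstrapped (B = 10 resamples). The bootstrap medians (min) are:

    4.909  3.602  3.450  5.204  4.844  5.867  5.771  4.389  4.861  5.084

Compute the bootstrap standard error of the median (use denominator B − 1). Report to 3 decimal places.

Bootstrap SE is the standard deviation of the 10 replicate medians.
Mean of replicates: (4.909 + 3.602 + 3.450 + 5.204 + 4.844 + 5.867 + 5.771 + 4.389 + 4.861 + 5.084) / 10 = 47.9810 / 10 = 4.7981
Sum of squared deviations: (+0.1109)² + (−1.1961)² + (−1.3481)² + (+0.4059)² + (+0.0459)² + (+1.0689)² + (+0.9729)² + (−0.4091)² + (+0.0629)² + (+0.2859)² = 5.7693
Variance = 5.7693 / 9 = 0.6410
SE* = √0.6410

SE* = 0.801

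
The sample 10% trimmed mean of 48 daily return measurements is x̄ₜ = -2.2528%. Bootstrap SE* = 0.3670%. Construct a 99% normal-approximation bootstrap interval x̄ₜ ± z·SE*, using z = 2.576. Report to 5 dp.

Margin = 2.576 × 0.3670 = 0.945392
Interval: -2.2528 ± 0.945392

(-3.19819, -1.30741)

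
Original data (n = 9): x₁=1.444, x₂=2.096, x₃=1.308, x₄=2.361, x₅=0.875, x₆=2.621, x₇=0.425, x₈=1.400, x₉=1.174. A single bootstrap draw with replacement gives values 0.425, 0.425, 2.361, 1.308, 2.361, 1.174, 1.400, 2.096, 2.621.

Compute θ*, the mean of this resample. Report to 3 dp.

Mean = (0.425 + 0.425 + 2.361 + 1.308 + 2.361 + 1.174 + 1.400 + 2.096 + 2.621) / 9 = 14.1710 / 9 = 1.575

θ* = 1.575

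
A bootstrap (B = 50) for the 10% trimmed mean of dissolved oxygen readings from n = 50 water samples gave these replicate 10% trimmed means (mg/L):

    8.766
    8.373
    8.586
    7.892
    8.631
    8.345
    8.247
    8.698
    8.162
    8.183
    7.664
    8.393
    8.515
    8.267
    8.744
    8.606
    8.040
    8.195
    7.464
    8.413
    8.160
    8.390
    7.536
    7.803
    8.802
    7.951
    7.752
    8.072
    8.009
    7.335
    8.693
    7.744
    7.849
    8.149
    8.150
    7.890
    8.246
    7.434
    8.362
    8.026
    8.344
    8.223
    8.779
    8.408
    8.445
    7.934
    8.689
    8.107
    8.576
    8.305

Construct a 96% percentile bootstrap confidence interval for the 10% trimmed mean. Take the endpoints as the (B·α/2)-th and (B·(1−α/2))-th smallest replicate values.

(7.335, 8.779)

Sorted replicates: 7.335, 7.434, 7.464, 7.536, 7.664, 7.744, 7.752, 7.803, 7.849, 7.890, 7.892, 7.934, 7.951, 8.009, 8.026, 8.040, 8.072, 8.107, 8.149, 8.150, 8.160, 8.162, 8.183, 8.195, 8.223, 8.246, 8.247, 8.267, 8.305, 8.344, 8.345, 8.362, 8.373, 8.390, 8.393, 8.408, 8.413, 8.445, 8.515, 8.576, 8.586, 8.606, 8.631, 8.689, 8.693, 8.698, 8.744, 8.766, 8.779, 8.802
α = 0.04; lower rank = 50 × 0.020 = 1; upper rank = 50 × 0.980 = 49.
The 1st smallest replicate is 7.335; the 49th is 8.779.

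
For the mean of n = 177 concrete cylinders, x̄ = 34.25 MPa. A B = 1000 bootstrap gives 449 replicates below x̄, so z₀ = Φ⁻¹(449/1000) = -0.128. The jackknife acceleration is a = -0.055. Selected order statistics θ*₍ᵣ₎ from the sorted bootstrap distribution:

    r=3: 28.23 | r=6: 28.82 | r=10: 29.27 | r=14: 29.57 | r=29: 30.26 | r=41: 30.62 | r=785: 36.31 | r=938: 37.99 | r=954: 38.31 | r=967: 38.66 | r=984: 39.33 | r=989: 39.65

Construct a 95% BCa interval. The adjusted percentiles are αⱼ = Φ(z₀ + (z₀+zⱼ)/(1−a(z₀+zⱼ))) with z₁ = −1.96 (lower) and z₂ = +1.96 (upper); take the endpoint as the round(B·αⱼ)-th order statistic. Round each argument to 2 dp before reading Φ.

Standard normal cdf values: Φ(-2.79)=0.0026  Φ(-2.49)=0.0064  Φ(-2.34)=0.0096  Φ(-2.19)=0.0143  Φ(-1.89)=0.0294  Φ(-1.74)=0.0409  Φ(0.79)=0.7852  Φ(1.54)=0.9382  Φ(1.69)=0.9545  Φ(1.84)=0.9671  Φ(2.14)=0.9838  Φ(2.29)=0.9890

Lower: z₀ + z₁ = -0.128 + (-1.960) = -2.088; 1 − a(z₀+z₁) = 1 − (-0.055)(-2.088) = 0.8852; argument = -0.128 + (-2.088)/0.8852 = -2.4869 → -2.49.
α₁ = Φ(-2.49) = 0.0064; rank = round(1000 × 0.0064) = 6; θ*₍6₎ = 28.82.
Upper: z₀ + z₂ = 1.832; 1 − a(z₀+z₂) = 1.1008; argument = 1.5363 → 1.54; α₂ = 0.9382; rank = 938; θ*₍938₎ = 37.99.

(28.82, 37.99)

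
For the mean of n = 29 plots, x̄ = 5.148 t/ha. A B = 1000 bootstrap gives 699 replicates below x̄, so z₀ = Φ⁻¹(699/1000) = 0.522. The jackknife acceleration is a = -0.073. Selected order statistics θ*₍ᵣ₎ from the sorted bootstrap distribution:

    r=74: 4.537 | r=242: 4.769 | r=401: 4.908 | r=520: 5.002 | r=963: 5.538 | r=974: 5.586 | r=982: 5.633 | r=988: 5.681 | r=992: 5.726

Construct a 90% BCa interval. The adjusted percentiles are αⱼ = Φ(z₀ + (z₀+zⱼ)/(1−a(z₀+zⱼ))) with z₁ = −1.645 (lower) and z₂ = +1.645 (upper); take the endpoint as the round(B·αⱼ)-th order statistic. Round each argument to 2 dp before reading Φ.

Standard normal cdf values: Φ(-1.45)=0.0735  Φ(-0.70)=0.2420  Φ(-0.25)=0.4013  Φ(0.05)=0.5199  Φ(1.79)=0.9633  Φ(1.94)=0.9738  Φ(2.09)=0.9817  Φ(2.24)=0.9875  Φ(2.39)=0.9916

(4.769, 5.726)

Lower: z₀ + z₁ = 0.522 + (-1.645) = -1.123; 1 − a(z₀+z₁) = 1 − (-0.073)(-1.123) = 0.9180; argument = 0.522 + (-1.123)/0.9180 = -0.7013 → -0.70.
α₁ = Φ(-0.70) = 0.2420; rank = round(1000 × 0.2420) = 242; θ*₍242₎ = 4.769.
Upper: z₀ + z₂ = 2.167; 1 − a(z₀+z₂) = 1.1582; argument = 2.3930 → 2.39; α₂ = 0.9916; rank = 992; θ*₍992₎ = 5.726.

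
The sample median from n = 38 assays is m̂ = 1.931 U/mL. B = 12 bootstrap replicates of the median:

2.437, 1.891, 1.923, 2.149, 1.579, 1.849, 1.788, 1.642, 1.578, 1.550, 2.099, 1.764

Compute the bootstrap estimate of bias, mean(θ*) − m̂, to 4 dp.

mean(θ*) = (2.437 + 1.891 + 1.923 + 2.149 + 1.579 + 1.849 + 1.788 + 1.642 + 1.578 + 1.550 + 2.099 + 1.764) / 12 = 1.85408
bias = 1.85408 − 1.931

bias = −0.0769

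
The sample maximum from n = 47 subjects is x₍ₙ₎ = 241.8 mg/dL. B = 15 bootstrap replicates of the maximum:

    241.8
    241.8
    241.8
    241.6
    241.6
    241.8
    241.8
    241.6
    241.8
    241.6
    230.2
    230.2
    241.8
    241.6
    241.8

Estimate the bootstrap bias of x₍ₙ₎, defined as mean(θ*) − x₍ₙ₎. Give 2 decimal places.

mean(θ*) = (241.8 + 241.8 + 241.8 + 241.6 + 241.6 + 241.8 + 241.8 + 241.6 + 241.8 + 241.6 + 230.2 + 230.2 + 241.8 + 241.6 + 241.8) / 15 = 240.187
bias = 240.187 − 241.8

bias = −1.61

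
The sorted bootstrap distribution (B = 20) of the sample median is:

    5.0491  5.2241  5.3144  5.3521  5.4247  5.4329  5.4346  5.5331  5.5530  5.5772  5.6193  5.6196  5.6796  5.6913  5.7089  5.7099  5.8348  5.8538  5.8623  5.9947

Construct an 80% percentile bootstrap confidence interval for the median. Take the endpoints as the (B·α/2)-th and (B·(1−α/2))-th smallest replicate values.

α = 0.20; lower rank = 20 × 0.100 = 2; upper rank = 20 × 0.900 = 18.
The 2nd smallest replicate is 5.2241; the 18th is 5.8538.

(5.2241, 5.8538)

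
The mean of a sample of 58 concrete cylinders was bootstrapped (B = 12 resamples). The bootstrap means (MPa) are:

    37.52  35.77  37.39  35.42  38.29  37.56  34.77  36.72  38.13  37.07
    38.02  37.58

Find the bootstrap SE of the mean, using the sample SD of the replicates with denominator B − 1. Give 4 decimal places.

SE* = 1.1328

Bootstrap SE is the standard deviation of the 12 replicate means.
Mean of replicates: (37.52 + 35.77 + 37.39 + 35.42 + 38.29 + 37.56 + 34.77 + 36.72 + 38.13 + 37.07 + 38.02 + 37.58) / 12 = 444.24000 / 12 = 37.02000
Sum of squared deviations: (+0.50000)² + (−1.25000)² + (+0.37000)² + (−1.60000)² + (+1.27000)² + (+0.54000)² + (−2.25000)² + (−0.30000)² + (+1.11000)² + (+0.05000)² + (+1.00000)² + (+0.56000)² = 14.11460
Variance = 14.11460 / 11 = 1.28315
SE* = √1.28315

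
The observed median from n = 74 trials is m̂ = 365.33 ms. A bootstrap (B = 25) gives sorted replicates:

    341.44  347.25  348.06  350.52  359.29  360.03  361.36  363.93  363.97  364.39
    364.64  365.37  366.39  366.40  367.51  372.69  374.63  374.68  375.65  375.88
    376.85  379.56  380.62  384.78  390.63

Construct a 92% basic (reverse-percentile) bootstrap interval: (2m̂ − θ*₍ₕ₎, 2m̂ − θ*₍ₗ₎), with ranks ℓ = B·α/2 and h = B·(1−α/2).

(345.88, 389.22)

Percentile endpoints at ranks 1 and 24: θ*₍1₎ = 341.44, θ*₍24₎ = 384.78.
Basic interval reflects these around m̂:
  lower = 2 × 365.33 − 384.78 = 345.88
  upper = 2 × 365.33 − 341.44 = 389.22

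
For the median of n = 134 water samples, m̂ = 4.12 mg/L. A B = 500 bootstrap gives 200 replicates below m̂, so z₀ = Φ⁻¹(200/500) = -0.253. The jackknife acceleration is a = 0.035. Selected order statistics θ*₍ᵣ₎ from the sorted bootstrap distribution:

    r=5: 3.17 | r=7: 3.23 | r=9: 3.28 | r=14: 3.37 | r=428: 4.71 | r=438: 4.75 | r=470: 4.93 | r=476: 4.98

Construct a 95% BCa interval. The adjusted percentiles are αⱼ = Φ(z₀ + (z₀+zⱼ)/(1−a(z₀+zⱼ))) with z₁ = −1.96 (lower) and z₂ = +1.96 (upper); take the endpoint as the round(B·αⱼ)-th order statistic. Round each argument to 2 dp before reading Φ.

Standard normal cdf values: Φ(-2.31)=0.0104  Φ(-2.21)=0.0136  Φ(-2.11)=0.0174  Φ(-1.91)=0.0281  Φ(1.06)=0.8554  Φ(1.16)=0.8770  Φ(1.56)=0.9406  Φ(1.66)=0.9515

(3.17, 4.93)

Lower: z₀ + z₁ = -0.253 + (-1.960) = -2.213; 1 − a(z₀+z₁) = 1 − (0.035)(-2.213) = 1.0775; argument = -0.253 + (-2.213)/1.0775 = -2.3069 → -2.31.
α₁ = Φ(-2.31) = 0.0104; rank = round(500 × 0.0104) = 5; θ*₍5₎ = 3.17.
Upper: z₀ + z₂ = 1.707; 1 − a(z₀+z₂) = 0.9403; argument = 1.5625 → 1.56; α₂ = 0.9406; rank = 470; θ*₍470₎ = 4.93.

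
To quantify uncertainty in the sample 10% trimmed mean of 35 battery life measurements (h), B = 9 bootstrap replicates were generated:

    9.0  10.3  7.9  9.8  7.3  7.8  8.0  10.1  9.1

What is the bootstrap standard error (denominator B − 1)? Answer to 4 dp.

SE* = 1.1050

Bootstrap SE is the standard deviation of the 9 replicate 10% trimmed means.
Mean of replicates: (9.0 + 10.3 + 7.9 + 9.8 + 7.3 + 7.8 + 8.0 + 10.1 + 9.1) / 9 = 79.30000 / 9 = 8.81111
Sum of squared deviations: (+0.18889)² + (+1.48889)² + (−0.91111)² + (+0.98889)² + (−1.51111)² + (−1.01111)² + (−0.81111)² + (+1.28889)² + (+0.28889)² = 9.76889
Variance = 9.76889 / 8 = 1.22111
SE* = √1.22111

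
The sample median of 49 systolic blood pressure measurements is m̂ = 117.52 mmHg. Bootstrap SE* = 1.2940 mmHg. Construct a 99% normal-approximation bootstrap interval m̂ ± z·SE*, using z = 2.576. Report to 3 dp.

(114.187, 120.853)

Margin = 2.576 × 1.2940 = 3.3333
Interval: 117.52 ± 3.3333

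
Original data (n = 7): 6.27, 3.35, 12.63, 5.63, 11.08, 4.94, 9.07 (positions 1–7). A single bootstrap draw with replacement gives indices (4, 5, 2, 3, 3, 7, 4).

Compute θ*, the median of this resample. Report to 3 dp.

Resample values: 5.63, 11.08, 3.35, 12.63, 12.63, 9.07, 5.63.
Sorted: 3.35, 5.63, 5.63, 9.07, 11.08, 12.63, 12.63
Median = middle value = 9.070

θ* = 9.070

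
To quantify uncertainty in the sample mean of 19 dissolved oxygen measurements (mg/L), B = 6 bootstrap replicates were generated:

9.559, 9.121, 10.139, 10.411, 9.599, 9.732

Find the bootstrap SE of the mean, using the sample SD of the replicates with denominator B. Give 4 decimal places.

SE* = 0.4169

Bootstrap SE is the standard deviation of the 6 replicate means.
Mean of replicates: (9.559 + 9.121 + 10.139 + 10.411 + 9.599 + 9.732) / 6 = 58.56100 / 6 = 9.76017
Sum of squared deviations: (−0.20117)² + (−0.63917)² + (+0.37883)² + (+0.65083)² + (−0.16117)² + (−0.02817)² = 1.04287
Variance = 1.04287 / 6 = 0.17381
SE* = √0.17381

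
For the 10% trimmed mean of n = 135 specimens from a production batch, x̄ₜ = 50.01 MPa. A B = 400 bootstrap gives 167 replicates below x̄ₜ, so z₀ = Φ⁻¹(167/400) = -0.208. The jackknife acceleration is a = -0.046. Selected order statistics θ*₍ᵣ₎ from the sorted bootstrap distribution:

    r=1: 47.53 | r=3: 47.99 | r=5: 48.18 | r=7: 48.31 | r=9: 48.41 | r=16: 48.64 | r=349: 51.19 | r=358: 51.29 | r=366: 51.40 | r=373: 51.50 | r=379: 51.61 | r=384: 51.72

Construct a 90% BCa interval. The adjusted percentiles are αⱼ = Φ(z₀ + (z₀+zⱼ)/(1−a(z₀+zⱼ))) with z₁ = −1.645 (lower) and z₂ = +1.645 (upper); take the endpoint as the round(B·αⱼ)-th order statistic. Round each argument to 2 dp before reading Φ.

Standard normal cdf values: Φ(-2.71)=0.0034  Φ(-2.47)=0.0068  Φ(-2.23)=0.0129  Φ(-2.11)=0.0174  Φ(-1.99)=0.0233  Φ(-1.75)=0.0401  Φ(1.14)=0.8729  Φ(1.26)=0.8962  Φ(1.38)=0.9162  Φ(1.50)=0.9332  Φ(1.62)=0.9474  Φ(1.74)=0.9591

Lower: z₀ + z₁ = -0.208 + (-1.645) = -1.853; 1 − a(z₀+z₁) = 1 − (-0.046)(-1.853) = 0.9148; argument = -0.208 + (-1.853)/0.9148 = -2.2337 → -2.23.
α₁ = Φ(-2.23) = 0.0129; rank = round(400 × 0.0129) = 5; θ*₍5₎ = 48.18.
Upper: z₀ + z₂ = 1.437; 1 − a(z₀+z₂) = 1.0661; argument = 1.1399 → 1.14; α₂ = 0.8729; rank = 349; θ*₍349₎ = 51.19.

(48.18, 51.19)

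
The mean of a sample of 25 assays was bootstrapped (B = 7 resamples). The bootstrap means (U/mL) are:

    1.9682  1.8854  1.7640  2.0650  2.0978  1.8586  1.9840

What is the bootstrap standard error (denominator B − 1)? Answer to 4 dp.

Bootstrap SE is the standard deviation of the 7 replicate means.
Mean of replicates: (1.9682 + 1.8854 + 1.7640 + 2.0650 + 2.0978 + 1.8586 + 1.9840) / 7 = 13.62300 / 7 = 1.94614
Sum of squared deviations: (+0.02206)² + (−0.06074)² + (−0.18214)² + (+0.11886)² + (+0.15166)² + (−0.08754)² + (+0.03786)² = 0.08358
Variance = 0.08358 / 6 = 0.01393
SE* = √0.01393

SE* = 0.1180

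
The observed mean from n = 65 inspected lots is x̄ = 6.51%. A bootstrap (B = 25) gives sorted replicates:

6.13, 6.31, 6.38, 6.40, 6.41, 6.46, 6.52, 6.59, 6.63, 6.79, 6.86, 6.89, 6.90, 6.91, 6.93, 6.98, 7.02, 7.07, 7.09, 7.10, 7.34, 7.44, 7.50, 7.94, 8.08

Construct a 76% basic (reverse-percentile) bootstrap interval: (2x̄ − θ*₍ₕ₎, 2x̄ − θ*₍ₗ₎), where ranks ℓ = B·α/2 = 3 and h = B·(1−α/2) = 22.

Percentile endpoints at ranks 3 and 22: θ*₍3₎ = 6.38, θ*₍22₎ = 7.44.
Basic interval reflects these around x̄:
  lower = 2 × 6.51 − 7.44 = 5.58
  upper = 2 × 6.51 − 6.38 = 6.64

(5.58, 6.64)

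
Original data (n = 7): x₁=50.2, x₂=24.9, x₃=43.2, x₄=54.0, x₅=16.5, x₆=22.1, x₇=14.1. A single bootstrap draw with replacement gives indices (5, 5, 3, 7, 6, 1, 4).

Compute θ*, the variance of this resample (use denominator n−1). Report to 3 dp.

θ* = 305.296

Resample values: 16.5, 16.5, 43.2, 14.1, 22.1, 50.2, 54.0.
Mean = 30.9429; sum of squared deviations = 1831.7771
s² = 1831.7771 / 6 = 305.2962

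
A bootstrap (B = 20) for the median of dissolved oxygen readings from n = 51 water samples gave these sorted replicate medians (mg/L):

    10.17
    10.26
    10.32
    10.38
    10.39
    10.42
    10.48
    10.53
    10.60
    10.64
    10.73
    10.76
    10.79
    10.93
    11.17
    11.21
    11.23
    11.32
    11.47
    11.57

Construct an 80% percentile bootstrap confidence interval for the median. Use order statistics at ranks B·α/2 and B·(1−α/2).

(10.26, 11.32)

α = 0.20; lower rank = 20 × 0.100 = 2; upper rank = 20 × 0.900 = 18.
The 2nd smallest replicate is 10.26; the 18th is 11.32.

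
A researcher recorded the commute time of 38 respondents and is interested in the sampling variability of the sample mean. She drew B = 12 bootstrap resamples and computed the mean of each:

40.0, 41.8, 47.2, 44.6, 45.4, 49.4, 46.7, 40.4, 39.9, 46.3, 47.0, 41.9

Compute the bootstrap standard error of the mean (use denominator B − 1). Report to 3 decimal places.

SE* = 3.272

Bootstrap SE is the standard deviation of the 12 replicate means.
Mean of replicates: (40.0 + 41.8 + 47.2 + 44.6 + 45.4 + 49.4 + 46.7 + 40.4 + 39.9 + 46.3 + 47.0 + 41.9) / 12 = 530.6000 / 12 = 44.2167
Sum of squared deviations: (−4.2167)² + (−2.4167)² + (+2.9833)² + (+0.3833)² + (+1.1833)² + (+5.1833)² + (+2.4833)² + (−3.8167)² + (−4.3167)² + (+2.0833)² + (+2.7833)² + (−2.3167)² = 117.7567
Variance = 117.7567 / 11 = 10.7052
SE* = √10.7052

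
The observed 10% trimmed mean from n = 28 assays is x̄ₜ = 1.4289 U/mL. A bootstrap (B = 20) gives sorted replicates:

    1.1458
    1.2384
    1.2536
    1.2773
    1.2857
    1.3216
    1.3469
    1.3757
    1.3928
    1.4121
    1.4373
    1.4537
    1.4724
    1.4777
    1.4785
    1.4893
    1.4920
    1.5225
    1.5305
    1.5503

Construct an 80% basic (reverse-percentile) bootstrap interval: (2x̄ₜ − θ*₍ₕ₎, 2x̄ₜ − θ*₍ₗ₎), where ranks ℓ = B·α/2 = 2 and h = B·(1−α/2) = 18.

(1.3353, 1.6194)

Percentile endpoints at ranks 2 and 18: θ*₍2₎ = 1.2384, θ*₍18₎ = 1.5225.
Basic interval reflects these around x̄ₜ:
  lower = 2 × 1.4289 − 1.5225 = 1.3353
  upper = 2 × 1.4289 − 1.2384 = 1.6194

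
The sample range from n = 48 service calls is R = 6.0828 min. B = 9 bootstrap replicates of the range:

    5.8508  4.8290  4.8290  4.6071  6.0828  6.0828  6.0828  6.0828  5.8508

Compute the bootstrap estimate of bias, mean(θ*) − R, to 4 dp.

bias = −0.4941

mean(θ*) = (5.8508 + 4.8290 + 4.8290 + 4.6071 + 6.0828 + 6.0828 + 6.0828 + 6.0828 + 5.8508) / 9 = 5.58866
bias = 5.58866 − 6.0828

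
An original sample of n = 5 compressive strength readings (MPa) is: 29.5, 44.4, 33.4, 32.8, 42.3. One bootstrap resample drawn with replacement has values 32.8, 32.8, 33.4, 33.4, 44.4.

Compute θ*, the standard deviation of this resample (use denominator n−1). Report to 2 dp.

Mean = 35.3600; sum of squared deviations = 102.5120
s² = 102.5120 / 4 = 25.6280
s = √25.6280 = 5.06

θ* = 5.06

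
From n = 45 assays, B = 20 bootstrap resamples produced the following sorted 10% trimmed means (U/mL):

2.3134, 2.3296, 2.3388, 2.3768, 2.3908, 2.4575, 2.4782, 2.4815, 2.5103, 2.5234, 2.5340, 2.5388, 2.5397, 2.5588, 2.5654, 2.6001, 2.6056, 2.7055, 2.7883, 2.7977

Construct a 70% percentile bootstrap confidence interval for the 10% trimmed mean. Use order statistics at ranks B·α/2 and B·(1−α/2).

α = 0.30; lower rank = 20 × 0.150 = 3; upper rank = 20 × 0.850 = 17.
The 3rd smallest replicate is 2.3388; the 17th is 2.6056.

(2.3388, 2.6056)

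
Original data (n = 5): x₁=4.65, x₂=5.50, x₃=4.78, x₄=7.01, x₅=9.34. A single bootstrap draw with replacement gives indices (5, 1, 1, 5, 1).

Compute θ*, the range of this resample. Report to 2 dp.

Resample values: 9.34, 4.65, 4.65, 9.34, 4.65.
Range = 9.34 − 4.65 = 4.69

θ* = 4.69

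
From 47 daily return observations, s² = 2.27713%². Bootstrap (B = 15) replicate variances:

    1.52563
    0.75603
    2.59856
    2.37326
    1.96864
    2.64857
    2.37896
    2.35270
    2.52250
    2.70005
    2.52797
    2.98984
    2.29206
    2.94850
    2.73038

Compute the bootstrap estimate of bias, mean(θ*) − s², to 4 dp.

bias = +0.0771

mean(θ*) = (1.52563 + 0.75603 + 2.59856 + 2.37326 + 1.96864 + 2.64857 + 2.37896 + 2.35270 + 2.52250 + 2.70005 + 2.52797 + 2.98984 + 2.29206 + 2.94850 + 2.73038) / 15 = 2.35424
bias = 2.35424 − 2.27713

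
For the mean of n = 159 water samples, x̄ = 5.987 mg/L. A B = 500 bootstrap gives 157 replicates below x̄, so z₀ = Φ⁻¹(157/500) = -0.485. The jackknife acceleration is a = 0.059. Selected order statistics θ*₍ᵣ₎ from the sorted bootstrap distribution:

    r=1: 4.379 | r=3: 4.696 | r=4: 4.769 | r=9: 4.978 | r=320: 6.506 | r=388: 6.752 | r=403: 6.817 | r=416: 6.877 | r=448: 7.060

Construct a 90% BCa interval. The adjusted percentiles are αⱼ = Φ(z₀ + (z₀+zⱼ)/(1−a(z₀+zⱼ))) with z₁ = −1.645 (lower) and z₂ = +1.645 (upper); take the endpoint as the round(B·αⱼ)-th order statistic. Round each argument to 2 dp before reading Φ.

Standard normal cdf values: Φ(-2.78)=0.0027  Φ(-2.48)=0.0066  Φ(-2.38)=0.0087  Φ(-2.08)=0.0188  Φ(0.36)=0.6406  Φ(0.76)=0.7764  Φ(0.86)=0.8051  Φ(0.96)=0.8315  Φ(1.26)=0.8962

(4.769, 6.752)

Lower: z₀ + z₁ = -0.485 + (-1.645) = -2.130; 1 − a(z₀+z₁) = 1 − (0.059)(-2.130) = 1.1257; argument = -0.485 + (-2.130)/1.1257 = -2.3772 → -2.38.
α₁ = Φ(-2.38) = 0.0087; rank = round(500 × 0.0087) = 4; θ*₍4₎ = 4.769.
Upper: z₀ + z₂ = 1.160; 1 − a(z₀+z₂) = 0.9316; argument = 0.7602 → 0.76; α₂ = 0.7764; rank = 388; θ*₍388₎ = 6.752.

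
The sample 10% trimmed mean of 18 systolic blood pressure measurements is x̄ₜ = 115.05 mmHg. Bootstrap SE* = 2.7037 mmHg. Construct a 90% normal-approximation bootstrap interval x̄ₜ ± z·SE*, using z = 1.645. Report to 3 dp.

(110.602, 119.498)

Margin = 1.645 × 2.7037 = 4.4476
Interval: 115.05 ± 4.4476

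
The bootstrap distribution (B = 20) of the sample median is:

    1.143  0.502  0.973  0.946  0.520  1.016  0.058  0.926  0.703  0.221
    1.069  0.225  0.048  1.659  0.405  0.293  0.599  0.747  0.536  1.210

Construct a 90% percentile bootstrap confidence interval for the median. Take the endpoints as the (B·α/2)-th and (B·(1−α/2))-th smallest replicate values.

Sorted replicates: 0.048, 0.058, 0.221, 0.225, 0.293, 0.405, 0.502, 0.520, 0.536, 0.599, 0.703, 0.747, 0.926, 0.946, 0.973, 1.016, 1.069, 1.143, 1.210, 1.659
α = 0.10; lower rank = 20 × 0.050 = 1; upper rank = 20 × 0.950 = 19.
The 1st smallest replicate is 0.048; the 19th is 1.210.

(0.048, 1.210)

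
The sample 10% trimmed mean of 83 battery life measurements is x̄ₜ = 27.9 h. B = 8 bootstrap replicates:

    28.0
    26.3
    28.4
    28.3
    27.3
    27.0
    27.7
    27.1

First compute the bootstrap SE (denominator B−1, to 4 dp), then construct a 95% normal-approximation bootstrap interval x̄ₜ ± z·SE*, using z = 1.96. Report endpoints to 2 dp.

(26.49, 29.31)

Mean of replicates = 27.5125; sum of squared deviations = 3.6287; SE* = √(3.6287/7) = 0.7200
Margin = 1.96 × 0.7200 = 1.411
Interval: 27.9 ± 1.411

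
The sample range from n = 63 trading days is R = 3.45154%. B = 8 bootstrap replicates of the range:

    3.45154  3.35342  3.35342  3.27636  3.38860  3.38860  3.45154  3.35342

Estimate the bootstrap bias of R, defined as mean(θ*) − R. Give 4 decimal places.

bias = −0.0744

mean(θ*) = (3.45154 + 3.35342 + 3.35342 + 3.27636 + 3.38860 + 3.38860 + 3.45154 + 3.35342) / 8 = 3.37711
bias = 3.37711 − 3.45154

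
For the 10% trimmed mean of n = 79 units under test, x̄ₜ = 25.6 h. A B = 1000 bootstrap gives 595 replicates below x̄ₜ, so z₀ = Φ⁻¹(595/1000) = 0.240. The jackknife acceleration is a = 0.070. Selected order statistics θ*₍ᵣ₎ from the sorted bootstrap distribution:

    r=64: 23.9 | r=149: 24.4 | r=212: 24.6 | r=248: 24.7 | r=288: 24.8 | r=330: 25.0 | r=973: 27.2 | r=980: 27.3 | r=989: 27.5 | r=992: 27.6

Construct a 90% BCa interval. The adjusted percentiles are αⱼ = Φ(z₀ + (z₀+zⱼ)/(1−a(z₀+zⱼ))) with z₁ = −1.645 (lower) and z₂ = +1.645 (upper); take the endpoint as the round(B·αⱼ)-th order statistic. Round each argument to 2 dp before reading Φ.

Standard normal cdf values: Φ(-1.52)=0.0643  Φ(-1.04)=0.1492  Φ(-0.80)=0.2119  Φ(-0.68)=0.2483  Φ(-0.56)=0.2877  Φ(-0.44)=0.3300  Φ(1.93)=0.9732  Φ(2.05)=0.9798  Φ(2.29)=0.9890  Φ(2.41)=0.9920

(24.4, 27.6)

Lower: z₀ + z₁ = 0.240 + (-1.645) = -1.405; 1 − a(z₀+z₁) = 1 − (0.070)(-1.405) = 1.0983; argument = 0.240 + (-1.405)/1.0983 = -1.0392 → -1.04.
α₁ = Φ(-1.04) = 0.1492; rank = round(1000 × 0.1492) = 149; θ*₍149₎ = 24.4.
Upper: z₀ + z₂ = 1.885; 1 − a(z₀+z₂) = 0.8680; argument = 2.4115 → 2.41; α₂ = 0.9920; rank = 992; θ*₍992₎ = 27.6.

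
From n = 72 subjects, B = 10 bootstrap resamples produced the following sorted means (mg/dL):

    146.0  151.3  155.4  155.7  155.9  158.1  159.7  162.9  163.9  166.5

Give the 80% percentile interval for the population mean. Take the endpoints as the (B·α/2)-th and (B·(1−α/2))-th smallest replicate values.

(146.0, 163.9)

α = 0.20; lower rank = 10 × 0.100 = 1; upper rank = 10 × 0.900 = 9.
The 1st smallest replicate is 146.0; the 9th is 163.9.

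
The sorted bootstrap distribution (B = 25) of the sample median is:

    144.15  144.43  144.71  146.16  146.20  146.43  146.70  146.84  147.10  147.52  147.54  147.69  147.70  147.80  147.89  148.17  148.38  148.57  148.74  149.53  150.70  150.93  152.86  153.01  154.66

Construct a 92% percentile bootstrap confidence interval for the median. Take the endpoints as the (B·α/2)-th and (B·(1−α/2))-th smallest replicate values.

(144.15, 153.01)

α = 0.08; lower rank = 25 × 0.040 = 1; upper rank = 25 × 0.960 = 24.
The 1st smallest replicate is 144.15; the 24th is 153.01.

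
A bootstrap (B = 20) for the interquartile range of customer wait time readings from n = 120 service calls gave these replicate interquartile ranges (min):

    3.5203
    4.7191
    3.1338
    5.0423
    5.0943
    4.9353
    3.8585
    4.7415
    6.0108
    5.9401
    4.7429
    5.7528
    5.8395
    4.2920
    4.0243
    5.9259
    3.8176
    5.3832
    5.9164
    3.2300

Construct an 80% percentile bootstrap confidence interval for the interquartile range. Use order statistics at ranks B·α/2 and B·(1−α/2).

(3.2300, 5.9259)

Sorted replicates: 3.1338, 3.2300, 3.5203, 3.8176, 3.8585, 4.0243, 4.2920, 4.7191, 4.7415, 4.7429, 4.9353, 5.0423, 5.0943, 5.3832, 5.7528, 5.8395, 5.9164, 5.9259, 5.9401, 6.0108
α = 0.20; lower rank = 20 × 0.100 = 2; upper rank = 20 × 0.900 = 18.
The 2nd smallest replicate is 3.2300; the 18th is 5.9259.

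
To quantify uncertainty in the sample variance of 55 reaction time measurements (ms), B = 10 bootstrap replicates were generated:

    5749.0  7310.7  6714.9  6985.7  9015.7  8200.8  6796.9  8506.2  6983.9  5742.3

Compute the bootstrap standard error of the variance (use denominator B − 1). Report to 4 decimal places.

Bootstrap SE is the standard deviation of the 10 replicate variances.
Mean of replicates: (5749.0 + 7310.7 + 6714.9 + 6985.7 + 9015.7 + 8200.8 + 6796.9 + 8506.2 + 6983.9 + 5742.3) / 10 = 72006.10000 / 10 = 7200.61000
Sum of squared deviations: (−1451.61000)² + (+110.09000)² + (−485.71000)² + (−214.91000)² + (+1815.09000)² + (+1000.19000)² + (−403.71000)² + (+1305.59000)² + (−216.71000)² + (−1458.31000)² = 10737501.94900
Variance = 10737501.94900 / 9 = 1193055.77211
SE* = √1193055.77211

SE* = 1092.2709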